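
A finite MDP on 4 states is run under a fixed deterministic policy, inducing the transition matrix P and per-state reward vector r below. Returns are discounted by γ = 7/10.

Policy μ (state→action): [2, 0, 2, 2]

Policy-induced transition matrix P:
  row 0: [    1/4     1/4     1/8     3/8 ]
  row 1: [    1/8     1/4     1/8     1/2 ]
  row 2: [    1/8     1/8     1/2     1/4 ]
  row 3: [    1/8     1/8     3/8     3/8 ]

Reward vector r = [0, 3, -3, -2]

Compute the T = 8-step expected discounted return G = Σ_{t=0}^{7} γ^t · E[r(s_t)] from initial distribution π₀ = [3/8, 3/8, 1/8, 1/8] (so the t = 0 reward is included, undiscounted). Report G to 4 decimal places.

G = -1.7664

t=0: π = [0.3750, 0.3750, 0.1250, 0.1250], E[r] = 0.5000, γ^t·E[r] = 0.500000, running G = 0.500000
t=1: π = [0.1719, 0.2188, 0.2031, 0.4063], E[r] = -0.7656, γ^t·E[r] = -0.535938, running G = -0.035938
t=2: π = [0.1465, 0.1738, 0.3027, 0.3770], E[r] = -1.1406, γ^t·E[r] = -0.558906, running G = -0.594844
t=3: π = [0.1433, 0.1650, 0.3328, 0.3589], E[r] = -1.2209, γ^t·E[r] = -0.418785, running G = -1.013629
t=4: π = [0.1429, 0.1635, 0.3395, 0.3540], E[r] = -1.2360, γ^t·E[r] = -0.296754, running G = -1.310383
t=5: π = [0.1429, 0.1633, 0.3408, 0.3530], E[r] = -1.2386, γ^t·E[r] = -0.208165, running G = -1.518548
t=6: π = [0.1429, 0.1633, 0.3411, 0.3528], E[r] = -1.2390, γ^t·E[r] = -0.145766, running G = -1.664313
t=7: π = [0.1429, 0.1633, 0.3411, 0.3528], E[r] = -1.2391, γ^t·E[r] = -0.102041, running G = -1.766355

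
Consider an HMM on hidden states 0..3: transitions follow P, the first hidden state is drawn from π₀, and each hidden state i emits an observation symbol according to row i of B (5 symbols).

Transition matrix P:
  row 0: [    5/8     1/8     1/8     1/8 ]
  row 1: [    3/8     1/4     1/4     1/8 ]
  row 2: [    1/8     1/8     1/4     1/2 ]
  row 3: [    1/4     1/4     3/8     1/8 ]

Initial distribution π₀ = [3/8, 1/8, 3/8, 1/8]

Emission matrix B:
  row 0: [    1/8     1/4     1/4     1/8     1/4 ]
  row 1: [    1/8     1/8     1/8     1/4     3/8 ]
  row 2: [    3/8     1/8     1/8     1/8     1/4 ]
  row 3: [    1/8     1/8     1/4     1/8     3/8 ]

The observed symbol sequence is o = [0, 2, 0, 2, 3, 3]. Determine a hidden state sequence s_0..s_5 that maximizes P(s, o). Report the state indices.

t=0: δ = [4.688e-02, 1.562e-02, 1.406e-01, 1.562e-02]  (obs o_0=0)
t=1: δ = [7.324e-03, 2.197e-03, 4.395e-03, 1.758e-02]  ψ = [0, 2, 2, 2]  (obs o_1=2)
t=2: δ = [5.722e-04, 5.493e-04, 2.472e-03, 2.747e-04]  ψ = [0, 3, 3, 2]  (obs o_2=0)
t=3: δ = [8.941e-05, 3.862e-05, 7.725e-05, 3.090e-04]  ψ = [0, 2, 2, 2]  (obs o_3=2)
t=4: δ = [9.656e-06, 1.931e-05, 1.448e-05, 4.828e-06]  ψ = [3, 3, 3, 2]  (obs o_4=3)
t=5: δ = [9.052e-07, 1.207e-06, 6.035e-07, 9.052e-07]  ψ = [1, 1, 1, 2]  (obs o_5=3)
backtrack: best end state = 1; path = [2, 3, 2, 3, 1, 1]

path = [2, 3, 2, 3, 1, 1]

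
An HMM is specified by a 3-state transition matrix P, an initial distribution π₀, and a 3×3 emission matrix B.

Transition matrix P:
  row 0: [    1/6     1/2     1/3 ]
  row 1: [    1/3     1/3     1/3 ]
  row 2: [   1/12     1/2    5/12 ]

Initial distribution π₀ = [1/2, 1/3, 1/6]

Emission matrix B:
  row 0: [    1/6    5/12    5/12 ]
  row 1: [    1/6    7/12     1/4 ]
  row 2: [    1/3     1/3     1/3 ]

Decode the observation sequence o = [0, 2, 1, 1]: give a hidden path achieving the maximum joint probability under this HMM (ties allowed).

t=0: δ = [8.333e-02, 5.556e-02, 5.556e-02]  (obs o_0=0)
t=1: δ = [7.716e-03, 1.042e-02, 9.259e-03]  ψ = [1, 0, 0]  (obs o_1=2)
t=2: δ = [1.447e-03, 2.701e-03, 1.286e-03]  ψ = [1, 2, 2]  (obs o_2=1)
t=3: δ = [3.751e-04, 5.251e-04, 3.001e-04]  ψ = [1, 1, 1]  (obs o_3=1)
backtrack: best end state = 1; path = [0, 2, 1, 1]

path = [0, 2, 1, 1]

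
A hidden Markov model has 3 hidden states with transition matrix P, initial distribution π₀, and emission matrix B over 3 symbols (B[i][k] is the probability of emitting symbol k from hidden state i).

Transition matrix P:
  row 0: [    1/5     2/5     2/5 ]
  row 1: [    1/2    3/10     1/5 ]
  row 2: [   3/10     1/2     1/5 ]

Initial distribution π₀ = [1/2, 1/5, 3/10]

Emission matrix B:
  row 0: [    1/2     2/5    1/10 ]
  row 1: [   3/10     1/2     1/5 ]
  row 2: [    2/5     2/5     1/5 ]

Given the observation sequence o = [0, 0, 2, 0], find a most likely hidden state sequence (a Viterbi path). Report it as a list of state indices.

t=0: δ = [2.500e-01, 6.000e-02, 1.200e-01]  (obs o_0=0)
t=1: δ = [2.500e-02, 3.000e-02, 4.000e-02]  ψ = [0, 0, 0]  (obs o_1=0)
t=2: δ = [1.500e-03, 4.000e-03, 2.000e-03]  ψ = [1, 2, 0]  (obs o_2=2)
t=3: δ = [1.000e-03, 3.600e-04, 3.200e-04]  ψ = [1, 1, 1]  (obs o_3=0)
backtrack: best end state = 0; path = [0, 2, 1, 0]

path = [0, 2, 1, 0]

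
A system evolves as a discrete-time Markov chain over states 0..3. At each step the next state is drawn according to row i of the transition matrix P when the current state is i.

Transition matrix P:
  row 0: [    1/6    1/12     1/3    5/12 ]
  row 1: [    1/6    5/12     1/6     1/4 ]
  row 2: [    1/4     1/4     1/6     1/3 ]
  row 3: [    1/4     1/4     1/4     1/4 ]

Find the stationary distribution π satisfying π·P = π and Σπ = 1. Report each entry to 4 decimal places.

π = [0.2109, 0.2578, 0.2272, 0.3041]

Balance equations π_j = Σ_i π_i·P[i][j]:
  π_0 = 1/6·π_0 + 1/6·π_1 + 1/4·π_2 + 1/4·π_3
  π_1 = 1/12·π_0 + 5/12·π_1 + 1/4·π_2 + 1/4·π_3
  π_2 = 1/3·π_0 + 1/6·π_1 + 1/6·π_2 + 1/4·π_3
  normalize: π_0 + π_1 + π_2 + π_3 = 1
Solving the linear system gives exactly π = [27/128, 33/128, 189/832, 253/832].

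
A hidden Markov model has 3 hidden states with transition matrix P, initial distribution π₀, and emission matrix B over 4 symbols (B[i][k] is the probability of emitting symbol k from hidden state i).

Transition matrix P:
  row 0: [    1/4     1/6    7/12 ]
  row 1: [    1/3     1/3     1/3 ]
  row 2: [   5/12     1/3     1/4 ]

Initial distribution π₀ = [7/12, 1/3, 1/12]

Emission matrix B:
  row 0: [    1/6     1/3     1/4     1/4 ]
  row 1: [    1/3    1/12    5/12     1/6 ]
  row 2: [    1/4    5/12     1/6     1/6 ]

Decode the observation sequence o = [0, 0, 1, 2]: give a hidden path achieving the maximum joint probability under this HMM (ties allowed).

path = [1, 1, 2, 1]

t=0: δ = [9.722e-02, 1.111e-01, 2.083e-02]  (obs o_0=0)
t=1: δ = [6.173e-03, 1.235e-02, 1.418e-02]  ψ = [1, 1, 0]  (obs o_1=0)
t=2: δ = [1.969e-03, 3.938e-04, 1.715e-03]  ψ = [2, 2, 1]  (obs o_2=1)
t=3: δ = [1.786e-04, 2.381e-04, 1.915e-04]  ψ = [2, 2, 0]  (obs o_3=2)
backtrack: best end state = 1; path = [1, 1, 2, 1]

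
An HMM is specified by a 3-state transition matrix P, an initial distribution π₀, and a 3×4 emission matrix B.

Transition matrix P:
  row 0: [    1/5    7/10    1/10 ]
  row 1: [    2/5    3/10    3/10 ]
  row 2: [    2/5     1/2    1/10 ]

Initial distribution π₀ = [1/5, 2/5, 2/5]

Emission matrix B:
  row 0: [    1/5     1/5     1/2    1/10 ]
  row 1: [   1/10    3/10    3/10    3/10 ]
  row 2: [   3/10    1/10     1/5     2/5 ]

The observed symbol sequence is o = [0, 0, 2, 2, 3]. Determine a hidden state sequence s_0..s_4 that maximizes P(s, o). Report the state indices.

t=0: δ = [4.000e-02, 4.000e-02, 1.200e-01]  (obs o_0=0)
t=1: δ = [9.600e-03, 6.000e-03, 3.600e-03]  ψ = [2, 2, 1]  (obs o_1=0)
t=2: δ = [1.200e-03, 2.016e-03, 3.600e-04]  ψ = [1, 0, 1]  (obs o_2=2)
t=3: δ = [4.032e-04, 2.520e-04, 1.210e-04]  ψ = [1, 0, 1]  (obs o_3=2)
t=4: δ = [1.008e-05, 8.467e-05, 3.024e-05]  ψ = [1, 0, 1]  (obs o_4=3)
backtrack: best end state = 1; path = [2, 0, 1, 0, 1]

path = [2, 0, 1, 0, 1]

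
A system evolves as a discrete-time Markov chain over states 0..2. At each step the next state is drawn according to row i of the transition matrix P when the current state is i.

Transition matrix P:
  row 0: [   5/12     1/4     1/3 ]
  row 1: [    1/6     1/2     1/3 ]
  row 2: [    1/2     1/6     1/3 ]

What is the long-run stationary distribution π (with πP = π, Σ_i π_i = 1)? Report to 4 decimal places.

Balance equations π_j = Σ_i π_i·P[i][j]:
  π_0 = 5/12·π_0 + 1/6·π_1 + 1/2·π_2
  π_1 = 1/4·π_0 + 1/2·π_1 + 1/6·π_2
  normalize: π_0 + π_1 + π_2 = 1
Solving the linear system gives exactly π = [10/27, 8/27, 1/3].

π = [0.3704, 0.2963, 0.3333]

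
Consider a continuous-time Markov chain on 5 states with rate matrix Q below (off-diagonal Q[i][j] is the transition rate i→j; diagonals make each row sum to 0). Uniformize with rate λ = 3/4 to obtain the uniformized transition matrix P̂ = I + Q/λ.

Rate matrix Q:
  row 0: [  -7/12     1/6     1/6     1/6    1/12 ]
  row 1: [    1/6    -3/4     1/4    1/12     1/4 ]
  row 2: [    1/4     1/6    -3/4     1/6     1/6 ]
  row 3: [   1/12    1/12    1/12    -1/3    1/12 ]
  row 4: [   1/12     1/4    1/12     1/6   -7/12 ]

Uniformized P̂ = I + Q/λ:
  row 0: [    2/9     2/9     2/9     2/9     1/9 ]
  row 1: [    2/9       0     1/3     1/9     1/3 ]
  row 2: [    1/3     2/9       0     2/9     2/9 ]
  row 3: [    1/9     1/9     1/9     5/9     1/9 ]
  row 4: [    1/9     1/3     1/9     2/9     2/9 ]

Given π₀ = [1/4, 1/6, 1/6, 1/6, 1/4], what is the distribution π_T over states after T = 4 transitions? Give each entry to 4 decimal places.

π = [0.1851, 0.1714, 0.1534, 0.3025, 0.1876]

t=0: π = [0.2500, 0.1667, 0.1667, 0.1667, 0.2500]
t=1: π = [0.1944, 0.1944, 0.1574, 0.2593, 0.1944]
t=2: π = [0.1893, 0.1718, 0.1584, 0.2870, 0.1934]
t=3: π = [0.1864, 0.1736, 0.1527, 0.2988, 0.1884]
t=4: π = [0.1851, 0.1714, 0.1534, 0.3025, 0.1876]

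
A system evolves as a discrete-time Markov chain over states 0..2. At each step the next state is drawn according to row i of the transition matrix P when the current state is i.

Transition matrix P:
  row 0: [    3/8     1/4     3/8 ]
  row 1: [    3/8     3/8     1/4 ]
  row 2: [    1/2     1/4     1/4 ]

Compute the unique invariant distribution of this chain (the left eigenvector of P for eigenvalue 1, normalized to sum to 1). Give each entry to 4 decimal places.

π = [0.4127, 0.2857, 0.3016]

Balance equations π_j = Σ_i π_i·P[i][j]:
  π_0 = 3/8·π_0 + 3/8·π_1 + 1/2·π_2
  π_1 = 1/4·π_0 + 3/8·π_1 + 1/4·π_2
  normalize: π_0 + π_1 + π_2 = 1
Solving the linear system gives exactly π = [26/63, 2/7, 19/63].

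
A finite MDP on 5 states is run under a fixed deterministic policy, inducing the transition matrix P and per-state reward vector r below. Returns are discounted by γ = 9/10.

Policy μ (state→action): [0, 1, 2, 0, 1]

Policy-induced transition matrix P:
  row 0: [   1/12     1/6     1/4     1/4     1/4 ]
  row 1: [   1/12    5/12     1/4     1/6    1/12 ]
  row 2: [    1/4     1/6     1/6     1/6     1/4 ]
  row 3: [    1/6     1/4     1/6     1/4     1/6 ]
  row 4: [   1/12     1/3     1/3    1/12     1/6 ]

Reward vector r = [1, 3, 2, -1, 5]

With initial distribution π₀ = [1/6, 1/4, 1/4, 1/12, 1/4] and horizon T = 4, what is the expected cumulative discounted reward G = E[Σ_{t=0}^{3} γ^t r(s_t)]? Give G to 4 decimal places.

G = 7.8369

t=0: π = [0.1667, 0.2500, 0.2500, 0.0833, 0.2500], E[r] = 2.5833, γ^t·E[r] = 2.583333, running G = 2.583333
t=1: π = [0.1319, 0.2778, 0.2431, 0.1667, 0.1806], E[r] = 2.1875, γ^t·E[r] = 1.968750, running G = 4.552083
t=2: π = [0.1377, 0.2801, 0.2309, 0.1765, 0.1748], E[r] = 2.1372, γ^t·E[r] = 1.731094, running G = 6.283177
t=3: π = [0.1365, 0.2805, 0.2306, 0.1783, 0.1740], E[r] = 2.1313, γ^t·E[r] = 1.553695, running G = 7.836872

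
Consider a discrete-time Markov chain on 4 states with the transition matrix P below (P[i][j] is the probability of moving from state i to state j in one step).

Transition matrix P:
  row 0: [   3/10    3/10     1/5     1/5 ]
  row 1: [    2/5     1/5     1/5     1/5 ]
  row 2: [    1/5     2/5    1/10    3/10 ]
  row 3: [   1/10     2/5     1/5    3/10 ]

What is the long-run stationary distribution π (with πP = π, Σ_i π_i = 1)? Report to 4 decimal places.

Balance equations π_j = Σ_i π_i·P[i][j]:
  π_0 = 3/10·π_0 + 2/5·π_1 + 1/5·π_2 + 1/10·π_3
  π_1 = 3/10·π_0 + 1/5·π_1 + 2/5·π_2 + 2/5·π_3
  π_2 = 1/5·π_0 + 1/5·π_1 + 1/10·π_2 + 1/5·π_3
  normalize: π_0 + π_1 + π_2 + π_3 = 1
Solving the linear system gives exactly π = [32/121, 113/363, 2/11, 8/33].

π = [0.2645, 0.3113, 0.1818, 0.2424]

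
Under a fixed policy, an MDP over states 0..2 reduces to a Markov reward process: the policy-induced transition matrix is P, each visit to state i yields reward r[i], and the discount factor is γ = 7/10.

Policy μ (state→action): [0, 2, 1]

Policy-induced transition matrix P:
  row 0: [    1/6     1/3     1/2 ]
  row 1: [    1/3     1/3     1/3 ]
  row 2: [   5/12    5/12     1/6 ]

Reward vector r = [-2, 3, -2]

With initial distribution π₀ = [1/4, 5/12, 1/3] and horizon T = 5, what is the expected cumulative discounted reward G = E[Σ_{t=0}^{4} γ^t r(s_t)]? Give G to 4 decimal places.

G = -0.2647

t=0: π = [0.2500, 0.4167, 0.3333], E[r] = 0.0833, γ^t·E[r] = 0.083333, running G = 0.083333
t=1: π = [0.3194, 0.3611, 0.3194], E[r] = -0.1944, γ^t·E[r] = -0.136111, running G = -0.052778
t=2: π = [0.3067, 0.3600, 0.3333], E[r] = -0.2002, γ^t·E[r] = -0.098113, running G = -0.150891
t=3: π = [0.3100, 0.3611, 0.3289], E[r] = -0.1944, γ^t·E[r] = -0.066694, running G = -0.217586
t=4: π = [0.3091, 0.3607, 0.3302], E[r] = -0.1963, γ^t·E[r] = -0.047130, running G = -0.264716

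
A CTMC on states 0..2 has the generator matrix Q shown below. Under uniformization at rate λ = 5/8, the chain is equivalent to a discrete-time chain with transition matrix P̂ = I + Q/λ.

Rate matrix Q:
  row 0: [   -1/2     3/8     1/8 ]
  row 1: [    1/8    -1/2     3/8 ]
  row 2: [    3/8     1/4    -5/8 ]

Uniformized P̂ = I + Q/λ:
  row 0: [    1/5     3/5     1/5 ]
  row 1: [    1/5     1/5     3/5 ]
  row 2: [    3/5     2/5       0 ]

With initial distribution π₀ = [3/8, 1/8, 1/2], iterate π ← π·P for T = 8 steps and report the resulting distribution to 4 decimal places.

π = [0.3183, 0.3862, 0.2955]

t=0: π = [0.3750, 0.1250, 0.5000]
t=1: π = [0.4000, 0.4500, 0.1500]
t=2: π = [0.2600, 0.3900, 0.3500]
t=3: π = [0.3400, 0.3740, 0.2860]
t=4: π = [0.3144, 0.3932, 0.2924]
t=5: π = [0.3170, 0.3842, 0.2988]
t=6: π = [0.3195, 0.3865, 0.2939]
t=7: π = [0.3176, 0.3866, 0.2958]
t=8: π = [0.3183, 0.3862, 0.2955]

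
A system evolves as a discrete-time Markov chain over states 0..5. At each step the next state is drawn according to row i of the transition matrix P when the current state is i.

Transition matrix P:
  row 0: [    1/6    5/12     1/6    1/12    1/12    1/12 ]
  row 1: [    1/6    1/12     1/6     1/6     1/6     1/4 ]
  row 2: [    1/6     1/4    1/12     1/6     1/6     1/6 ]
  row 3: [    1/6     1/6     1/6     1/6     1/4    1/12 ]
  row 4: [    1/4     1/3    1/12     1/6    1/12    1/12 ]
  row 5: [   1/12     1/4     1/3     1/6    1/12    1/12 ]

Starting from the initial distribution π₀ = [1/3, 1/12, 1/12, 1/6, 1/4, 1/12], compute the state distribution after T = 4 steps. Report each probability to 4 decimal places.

π = [0.1672, 0.2369, 0.1636, 0.1528, 0.1425, 0.1370]

t=0: π = [0.3333, 0.0833, 0.0833, 0.1667, 0.2500, 0.0833]
t=1: π = [0.1806, 0.2986, 0.1528, 0.1389, 0.1250, 0.1042]
t=2: π = [0.1684, 0.2292, 0.1609, 0.1516, 0.1441, 0.1458]
t=3: π = [0.1665, 0.2392, 0.1656, 0.1526, 0.1411, 0.1349]
t=4: π = [0.1672, 0.2369, 0.1636, 0.1528, 0.1425, 0.1370]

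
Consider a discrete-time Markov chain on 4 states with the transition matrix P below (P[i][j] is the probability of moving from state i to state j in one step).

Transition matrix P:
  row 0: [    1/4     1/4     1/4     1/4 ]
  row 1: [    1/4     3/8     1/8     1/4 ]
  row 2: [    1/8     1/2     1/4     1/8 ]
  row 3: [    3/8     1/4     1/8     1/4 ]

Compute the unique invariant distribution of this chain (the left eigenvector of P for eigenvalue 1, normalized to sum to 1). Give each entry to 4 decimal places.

Balance equations π_j = Σ_i π_i·P[i][j]:
  π_0 = 1/4·π_0 + 1/4·π_1 + 1/8·π_2 + 3/8·π_3
  π_1 = 1/4·π_0 + 3/8·π_1 + 1/2·π_2 + 1/4·π_3
  π_2 = 1/4·π_0 + 1/8·π_1 + 1/4·π_2 + 1/8·π_3
  normalize: π_0 + π_1 + π_2 + π_3 = 1
Solving the linear system gives exactly π = [117/457, 154/457, 82/457, 104/457].

π = [0.2560, 0.3370, 0.1794, 0.2276]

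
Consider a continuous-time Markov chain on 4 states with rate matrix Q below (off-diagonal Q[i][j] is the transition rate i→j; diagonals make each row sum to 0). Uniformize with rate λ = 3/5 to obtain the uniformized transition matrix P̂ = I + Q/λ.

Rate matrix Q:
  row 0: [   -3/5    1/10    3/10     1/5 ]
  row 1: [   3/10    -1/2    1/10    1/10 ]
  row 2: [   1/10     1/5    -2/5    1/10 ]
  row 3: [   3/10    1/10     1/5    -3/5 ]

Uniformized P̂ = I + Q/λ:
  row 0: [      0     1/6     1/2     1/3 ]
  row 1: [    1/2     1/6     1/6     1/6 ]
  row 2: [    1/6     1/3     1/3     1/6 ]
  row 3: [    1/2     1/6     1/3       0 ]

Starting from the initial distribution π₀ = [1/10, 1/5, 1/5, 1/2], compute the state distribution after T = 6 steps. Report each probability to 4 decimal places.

π = [0.2570, 0.2230, 0.3395, 0.1805]

t=0: π = [0.1000, 0.2000, 0.2000, 0.5000]
t=1: π = [0.3833, 0.2000, 0.3167, 0.1000]
t=2: π = [0.2028, 0.2194, 0.3639, 0.2139]
t=3: π = [0.2773, 0.2273, 0.3306, 0.1648]
t=4: π = [0.2512, 0.2218, 0.3417, 0.1854]
t=5: π = [0.2605, 0.2236, 0.3382, 0.1776]
t=6: π = [0.2570, 0.2230, 0.3395, 0.1805]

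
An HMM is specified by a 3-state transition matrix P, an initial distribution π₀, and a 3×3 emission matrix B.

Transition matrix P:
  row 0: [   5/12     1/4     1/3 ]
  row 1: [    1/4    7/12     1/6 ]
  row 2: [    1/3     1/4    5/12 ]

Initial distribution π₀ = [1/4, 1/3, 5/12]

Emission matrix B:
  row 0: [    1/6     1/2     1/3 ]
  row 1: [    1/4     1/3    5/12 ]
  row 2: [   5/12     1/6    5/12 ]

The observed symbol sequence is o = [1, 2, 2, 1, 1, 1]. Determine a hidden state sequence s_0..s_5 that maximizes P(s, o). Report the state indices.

t=0: δ = [1.250e-01, 1.111e-01, 6.944e-02]  (obs o_0=1)
t=1: δ = [1.736e-02, 2.701e-02, 1.736e-02]  ψ = [0, 1, 0]  (obs o_1=2)
t=2: δ = [2.411e-03, 6.564e-03, 3.014e-03]  ψ = [0, 1, 2]  (obs o_2=2)
t=3: δ = [8.205e-04, 1.276e-03, 2.093e-04]  ψ = [1, 1, 2]  (obs o_3=1)
t=4: δ = [1.709e-04, 2.482e-04, 4.558e-05]  ψ = [0, 1, 0]  (obs o_4=1)
t=5: δ = [3.561e-05, 4.826e-05, 9.497e-06]  ψ = [0, 1, 0]  (obs o_5=1)
backtrack: best end state = 1; path = [1, 1, 1, 1, 1, 1]

path = [1, 1, 1, 1, 1, 1]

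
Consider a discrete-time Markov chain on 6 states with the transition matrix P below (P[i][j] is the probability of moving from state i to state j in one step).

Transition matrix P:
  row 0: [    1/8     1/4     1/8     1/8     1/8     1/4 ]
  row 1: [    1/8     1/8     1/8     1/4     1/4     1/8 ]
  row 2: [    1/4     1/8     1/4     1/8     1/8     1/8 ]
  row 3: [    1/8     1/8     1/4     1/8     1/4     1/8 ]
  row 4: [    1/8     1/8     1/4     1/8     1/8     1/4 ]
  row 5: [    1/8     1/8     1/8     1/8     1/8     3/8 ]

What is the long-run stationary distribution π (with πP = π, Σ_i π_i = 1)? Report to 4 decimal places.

π = [0.1483, 0.1435, 0.1863, 0.1429, 0.1608, 0.2182]

Balance equations π_j = Σ_i π_i·P[i][j]:
  π_0 = 1/8·π_0 + 1/8·π_1 + 1/4·π_2 + 1/8·π_3 + 1/8·π_4 + 1/8·π_5
  π_1 = 1/4·π_0 + 1/8·π_1 + 1/8·π_2 + 1/8·π_3 + 1/8·π_4 + 1/8·π_5
  π_2 = 1/8·π_0 + 1/8·π_1 + 1/4·π_2 + 1/4·π_3 + 1/4·π_4 + 1/8·π_5
  π_3 = 1/8·π_0 + 1/4·π_1 + 1/8·π_2 + 1/8·π_3 + 1/8·π_4 + 1/8·π_5
  π_4 = 1/8·π_0 + 1/4·π_1 + 1/8·π_2 + 1/4·π_3 + 1/8·π_4 + 1/8·π_5
  normalize: π_0 + π_1 + π_2 + π_3 + π_4 + π_5 = 1
Solving the linear system gives exactly π = [4249/28655, 4113/28655, 5337/28655, 4096/28655, 4608/28655, 12/55].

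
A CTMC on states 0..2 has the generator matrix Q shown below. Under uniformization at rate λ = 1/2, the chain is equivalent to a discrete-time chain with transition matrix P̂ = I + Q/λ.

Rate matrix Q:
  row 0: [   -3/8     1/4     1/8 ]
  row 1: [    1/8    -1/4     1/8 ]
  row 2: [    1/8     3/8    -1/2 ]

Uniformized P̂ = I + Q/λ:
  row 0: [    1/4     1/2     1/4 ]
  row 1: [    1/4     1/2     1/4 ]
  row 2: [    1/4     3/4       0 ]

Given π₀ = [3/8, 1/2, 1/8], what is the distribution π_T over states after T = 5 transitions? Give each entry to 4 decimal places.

t=0: π = [0.3750, 0.5000, 0.1250]
t=1: π = [0.2500, 0.5313, 0.2188]
t=2: π = [0.2500, 0.5547, 0.1953]
t=3: π = [0.2500, 0.5488, 0.2012]
t=4: π = [0.2500, 0.5503, 0.1997]
t=5: π = [0.2500, 0.5499, 0.2001]

π = [0.2500, 0.5499, 0.2001]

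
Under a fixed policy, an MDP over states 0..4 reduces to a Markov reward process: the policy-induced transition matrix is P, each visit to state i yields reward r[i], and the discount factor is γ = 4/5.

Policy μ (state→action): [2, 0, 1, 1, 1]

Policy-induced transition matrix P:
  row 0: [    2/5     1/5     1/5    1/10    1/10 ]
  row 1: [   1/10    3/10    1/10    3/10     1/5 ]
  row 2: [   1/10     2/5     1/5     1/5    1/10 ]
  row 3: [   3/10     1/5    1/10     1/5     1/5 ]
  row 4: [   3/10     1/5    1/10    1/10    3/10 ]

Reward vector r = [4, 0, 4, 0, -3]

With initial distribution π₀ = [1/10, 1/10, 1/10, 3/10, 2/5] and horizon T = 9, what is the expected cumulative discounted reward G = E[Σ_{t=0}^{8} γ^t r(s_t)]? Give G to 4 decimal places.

t=0: π = [0.1000, 0.1000, 0.1000, 0.3000, 0.4000], E[r] = -0.4000, γ^t·E[r] = -0.400000, running G = -0.400000
t=1: π = [0.2700, 0.2300, 0.1200, 0.1600, 0.2200], E[r] = 0.9000, γ^t·E[r] = 0.720000, running G = 0.320000
t=2: π = [0.2570, 0.2470, 0.1390, 0.1740, 0.1830], E[r] = 1.0350, γ^t·E[r] = 0.662400, running G = 0.982400
t=3: π = [0.2485, 0.2525, 0.1396, 0.1807, 0.1787], E[r] = 1.0163, γ^t·E[r] = 0.520346, running G = 1.502746
t=4: π = [0.2464, 0.2532, 0.1388, 0.1825, 0.1791], E[r] = 1.0038, γ^t·E[r] = 0.411148, running G = 1.913894
t=5: π = [0.2462, 0.2531, 0.1385, 0.1828, 0.1794], E[r] = 1.0009, γ^t·E[r] = 0.327987, running G = 2.241881
t=6: π = [0.2463, 0.2530, 0.1385, 0.1827, 0.1795], E[r] = 1.0007, γ^t·E[r] = 0.262338, running G = 2.504220
t=7: π = [0.2463, 0.2530, 0.1385, 0.1827, 0.1795], E[r] = 1.0008, γ^t·E[r] = 0.209891, running G = 2.714111
t=8: π = [0.2463, 0.2530, 0.1385, 0.1827, 0.1795], E[r] = 1.0009, γ^t·E[r] = 0.167920, running G = 2.882030

G = 2.8820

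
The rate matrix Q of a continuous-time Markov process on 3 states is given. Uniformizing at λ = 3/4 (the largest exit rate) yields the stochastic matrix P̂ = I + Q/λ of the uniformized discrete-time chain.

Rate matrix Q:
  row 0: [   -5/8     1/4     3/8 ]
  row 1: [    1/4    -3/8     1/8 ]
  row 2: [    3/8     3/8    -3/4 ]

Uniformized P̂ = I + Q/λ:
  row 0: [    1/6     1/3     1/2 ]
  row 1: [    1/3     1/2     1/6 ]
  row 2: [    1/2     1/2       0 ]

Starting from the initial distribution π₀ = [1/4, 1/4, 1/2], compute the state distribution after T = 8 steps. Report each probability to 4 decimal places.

t=0: π = [0.2500, 0.2500, 0.5000]
t=1: π = [0.3750, 0.4583, 0.1667]
t=2: π = [0.2986, 0.4375, 0.2639]
t=3: π = [0.3275, 0.4502, 0.2222]
t=4: π = [0.3158, 0.4454, 0.2388]
t=5: π = [0.3205, 0.4474, 0.2321]
t=6: π = [0.3186, 0.4466, 0.2348]
t=7: π = [0.3194, 0.4469, 0.2337]
t=8: π = [0.3191, 0.4468, 0.2342]

π = [0.3191, 0.4468, 0.2342]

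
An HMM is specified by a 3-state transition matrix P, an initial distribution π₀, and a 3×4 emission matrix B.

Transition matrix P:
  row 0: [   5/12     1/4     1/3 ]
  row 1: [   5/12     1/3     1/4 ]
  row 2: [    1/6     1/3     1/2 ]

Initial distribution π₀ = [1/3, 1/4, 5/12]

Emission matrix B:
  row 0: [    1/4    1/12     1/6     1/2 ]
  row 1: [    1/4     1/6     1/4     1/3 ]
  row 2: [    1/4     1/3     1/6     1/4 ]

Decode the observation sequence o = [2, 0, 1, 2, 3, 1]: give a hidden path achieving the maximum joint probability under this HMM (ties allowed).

t=0: δ = [5.556e-02, 6.250e-02, 6.944e-02]  (obs o_0=2)
t=1: δ = [6.510e-03, 5.787e-03, 8.681e-03]  ψ = [1, 2, 2]  (obs o_1=0)
t=2: δ = [2.261e-04, 4.823e-04, 1.447e-03]  ψ = [0, 2, 2]  (obs o_2=1)
t=3: δ = [4.019e-05, 1.206e-04, 1.206e-04]  ψ = [2, 2, 2]  (obs o_3=2)
t=4: δ = [2.512e-05, 1.340e-05, 1.507e-05]  ψ = [1, 1, 2]  (obs o_4=3)
t=5: δ = [8.721e-07, 1.047e-06, 2.791e-06]  ψ = [0, 0, 0]  (obs o_5=1)
backtrack: best end state = 2; path = [2, 2, 2, 1, 0, 2]

path = [2, 2, 2, 1, 0, 2]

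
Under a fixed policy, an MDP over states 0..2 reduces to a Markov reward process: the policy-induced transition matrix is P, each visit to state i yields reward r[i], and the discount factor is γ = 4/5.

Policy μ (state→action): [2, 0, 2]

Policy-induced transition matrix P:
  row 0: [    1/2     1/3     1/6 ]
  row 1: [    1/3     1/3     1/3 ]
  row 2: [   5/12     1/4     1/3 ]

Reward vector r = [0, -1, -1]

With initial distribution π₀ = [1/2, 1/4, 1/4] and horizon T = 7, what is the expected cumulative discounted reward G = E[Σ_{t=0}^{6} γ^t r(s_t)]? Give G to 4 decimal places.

G = -2.1839

t=0: π = [0.5000, 0.2500, 0.2500], E[r] = -0.5000, γ^t·E[r] = -0.500000, running G = -0.500000
t=1: π = [0.4375, 0.3125, 0.2500], E[r] = -0.5625, γ^t·E[r] = -0.450000, running G = -0.950000
t=2: π = [0.4271, 0.3125, 0.2604], E[r] = -0.5729, γ^t·E[r] = -0.366667, running G = -1.316667
t=3: π = [0.4262, 0.3116, 0.2622], E[r] = -0.5738, γ^t·E[r] = -0.293778, running G = -1.610444
t=4: π = [0.4262, 0.3115, 0.2623], E[r] = -0.5738, γ^t·E[r] = -0.235022, running G = -1.845467
t=5: π = [0.4262, 0.3115, 0.2623], E[r] = -0.5738, γ^t·E[r] = -0.188014, running G = -2.033480
t=6: π = [0.4262, 0.3115, 0.2623], E[r] = -0.5738, γ^t·E[r] = -0.150411, running G = -2.183891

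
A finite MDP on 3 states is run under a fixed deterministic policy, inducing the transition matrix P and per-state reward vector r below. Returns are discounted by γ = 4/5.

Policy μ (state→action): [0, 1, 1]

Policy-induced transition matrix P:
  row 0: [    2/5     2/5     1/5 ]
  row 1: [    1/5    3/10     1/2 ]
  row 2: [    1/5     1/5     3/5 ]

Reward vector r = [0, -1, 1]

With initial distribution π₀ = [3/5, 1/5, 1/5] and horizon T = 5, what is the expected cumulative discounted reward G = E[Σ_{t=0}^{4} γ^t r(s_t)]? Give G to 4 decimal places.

t=0: π = [0.6000, 0.2000, 0.2000], E[r] = 0.0000, γ^t·E[r] = 0.000000, running G = 0.000000
t=1: π = [0.3200, 0.3400, 0.3400], E[r] = 0.0000, γ^t·E[r] = 0.000000, running G = 0.000000
t=2: π = [0.2640, 0.2980, 0.4380], E[r] = 0.1400, γ^t·E[r] = 0.089600, running G = 0.089600
t=3: π = [0.2528, 0.2826, 0.4646], E[r] = 0.1820, γ^t·E[r] = 0.093184, running G = 0.182784
t=4: π = [0.2506, 0.2788, 0.4706], E[r] = 0.1918, γ^t·E[r] = 0.078561, running G = 0.261345

G = 0.2613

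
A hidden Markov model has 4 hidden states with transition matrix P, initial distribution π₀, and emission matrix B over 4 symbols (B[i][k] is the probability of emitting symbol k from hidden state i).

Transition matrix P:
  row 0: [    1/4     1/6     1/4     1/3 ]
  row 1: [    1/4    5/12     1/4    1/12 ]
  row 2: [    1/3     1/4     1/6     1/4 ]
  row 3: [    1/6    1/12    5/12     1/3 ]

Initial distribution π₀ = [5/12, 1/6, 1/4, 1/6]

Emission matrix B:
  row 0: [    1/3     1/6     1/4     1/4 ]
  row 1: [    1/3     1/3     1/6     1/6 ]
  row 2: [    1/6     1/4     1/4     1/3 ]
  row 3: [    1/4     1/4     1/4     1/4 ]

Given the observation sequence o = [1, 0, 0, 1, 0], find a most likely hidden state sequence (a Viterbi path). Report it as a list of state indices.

path = [1, 1, 1, 1, 1]

t=0: δ = [6.944e-02, 5.556e-02, 6.250e-02, 4.167e-02]  (obs o_0=1)
t=1: δ = [6.944e-03, 7.716e-03, 2.894e-03, 5.787e-03]  ψ = [2, 1, 0, 0]  (obs o_1=0)
t=2: δ = [6.430e-04, 1.072e-03, 4.019e-04, 5.787e-04]  ψ = [1, 1, 3, 0]  (obs o_2=0)
t=3: δ = [4.465e-05, 1.488e-04, 6.698e-05, 5.358e-05]  ψ = [1, 1, 1, 0]  (obs o_3=1)
t=4: δ = [1.240e-05, 2.067e-05, 6.202e-06, 4.465e-06]  ψ = [1, 1, 1, 3]  (obs o_4=0)
backtrack: best end state = 1; path = [1, 1, 1, 1, 1]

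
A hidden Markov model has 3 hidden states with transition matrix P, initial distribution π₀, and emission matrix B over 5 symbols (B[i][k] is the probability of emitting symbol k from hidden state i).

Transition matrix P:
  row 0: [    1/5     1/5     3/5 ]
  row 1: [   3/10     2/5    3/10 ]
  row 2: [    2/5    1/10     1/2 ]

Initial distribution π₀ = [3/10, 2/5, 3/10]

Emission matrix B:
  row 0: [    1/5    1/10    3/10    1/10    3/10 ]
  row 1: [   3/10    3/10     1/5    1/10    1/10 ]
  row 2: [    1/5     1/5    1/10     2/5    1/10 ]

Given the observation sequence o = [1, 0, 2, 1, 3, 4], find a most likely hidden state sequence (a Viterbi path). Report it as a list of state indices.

path = [1, 1, 0, 2, 2, 0]

t=0: δ = [3.000e-02, 1.200e-01, 6.000e-02]  (obs o_0=1)
t=1: δ = [7.200e-03, 1.440e-02, 7.200e-03]  ψ = [1, 1, 1]  (obs o_1=0)
t=2: δ = [1.296e-03, 1.152e-03, 4.320e-04]  ψ = [1, 1, 0]  (obs o_2=2)
t=3: δ = [3.456e-05, 1.382e-04, 1.555e-04]  ψ = [1, 1, 0]  (obs o_3=1)
t=4: δ = [6.221e-06, 5.530e-06, 3.110e-05]  ψ = [2, 1, 2]  (obs o_4=3)
t=5: δ = [3.732e-06, 3.110e-07, 1.555e-06]  ψ = [2, 2, 2]  (obs o_5=4)
backtrack: best end state = 0; path = [1, 1, 0, 2, 2, 0]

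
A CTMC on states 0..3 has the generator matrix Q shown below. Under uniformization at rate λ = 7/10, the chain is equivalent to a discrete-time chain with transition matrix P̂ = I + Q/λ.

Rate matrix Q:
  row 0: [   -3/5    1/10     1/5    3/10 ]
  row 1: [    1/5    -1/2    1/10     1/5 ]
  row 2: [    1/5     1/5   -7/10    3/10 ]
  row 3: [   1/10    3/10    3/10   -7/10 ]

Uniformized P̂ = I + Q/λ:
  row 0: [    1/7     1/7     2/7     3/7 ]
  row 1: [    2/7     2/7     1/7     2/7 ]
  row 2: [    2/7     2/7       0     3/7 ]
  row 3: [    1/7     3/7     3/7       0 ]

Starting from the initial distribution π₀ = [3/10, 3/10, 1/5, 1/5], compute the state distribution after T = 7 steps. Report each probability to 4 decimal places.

π = [0.2162, 0.2935, 0.2196, 0.2707]

t=0: π = [0.3000, 0.3000, 0.2000, 0.2000]
t=1: π = [0.2143, 0.2714, 0.2143, 0.3000]
t=2: π = [0.2122, 0.2980, 0.2286, 0.2612]
t=3: π = [0.2181, 0.2927, 0.2152, 0.2741]
t=4: π = [0.2154, 0.2937, 0.2216, 0.2693]
t=5: π = [0.2165, 0.2934, 0.2189, 0.2712]
t=6: π = [0.2160, 0.2935, 0.2200, 0.2704]
t=7: π = [0.2162, 0.2935, 0.2196, 0.2707]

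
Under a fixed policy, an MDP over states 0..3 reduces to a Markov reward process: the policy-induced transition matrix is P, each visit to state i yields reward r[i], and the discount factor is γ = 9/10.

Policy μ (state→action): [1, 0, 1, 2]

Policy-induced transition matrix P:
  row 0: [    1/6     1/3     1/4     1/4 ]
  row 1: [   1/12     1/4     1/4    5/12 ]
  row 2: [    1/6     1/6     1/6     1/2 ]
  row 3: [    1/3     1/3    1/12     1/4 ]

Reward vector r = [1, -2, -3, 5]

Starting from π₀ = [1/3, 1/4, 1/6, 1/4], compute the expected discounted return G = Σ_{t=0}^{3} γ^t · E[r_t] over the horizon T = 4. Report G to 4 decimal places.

t=0: π = [0.3333, 0.2500, 0.1667, 0.2500], E[r] = 0.5833, γ^t·E[r] = 0.583333, running G = 0.583333
t=1: π = [0.1875, 0.2847, 0.1944, 0.3333], E[r] = 0.7014, γ^t·E[r] = 0.631250, running G = 1.214583
t=2: π = [0.1985, 0.2772, 0.1782, 0.3461], E[r] = 0.8397, γ^t·E[r] = 0.680156, running G = 1.894740
t=3: π = [0.2012, 0.2805, 0.1775, 0.3408], E[r] = 0.8116, γ^t·E[r] = 0.591645, running G = 2.486384

G = 2.4864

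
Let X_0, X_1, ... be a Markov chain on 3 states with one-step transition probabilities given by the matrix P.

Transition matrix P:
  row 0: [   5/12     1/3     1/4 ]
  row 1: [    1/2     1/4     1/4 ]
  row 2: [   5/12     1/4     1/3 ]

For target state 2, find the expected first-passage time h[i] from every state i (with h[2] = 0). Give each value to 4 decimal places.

First-step conditioning: h[2] = 0; for i ≠ 2, h[i] = 1 + Σ_k P[i][k]·h[k].
  h[0] = 1 + 5/12·h[0] + 1/3·h[1]
  h[1] = 1 + 1/2·h[0] + 1/4·h[1]
Solving the 2×2 linear system over states ≠ 2 gives exactly h = [4, 4, 0] (h[2] = 0 is the target).

h = [4.0000, 4.0000, 0.0000]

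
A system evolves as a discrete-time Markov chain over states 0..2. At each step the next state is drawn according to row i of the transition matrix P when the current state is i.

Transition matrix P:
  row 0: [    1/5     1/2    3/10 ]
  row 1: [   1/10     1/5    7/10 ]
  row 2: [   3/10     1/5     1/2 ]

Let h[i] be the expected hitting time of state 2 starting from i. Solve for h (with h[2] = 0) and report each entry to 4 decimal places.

h = [2.2034, 1.5254, 0.0000]

First-step conditioning: h[2] = 0; for i ≠ 2, h[i] = 1 + Σ_k P[i][k]·h[k].
  h[0] = 1 + 1/5·h[0] + 1/2·h[1]
  h[1] = 1 + 1/10·h[0] + 1/5·h[1]
Solving the 2×2 linear system over states ≠ 2 gives exactly h = [130/59, 90/59, 0] (h[2] = 0 is the target).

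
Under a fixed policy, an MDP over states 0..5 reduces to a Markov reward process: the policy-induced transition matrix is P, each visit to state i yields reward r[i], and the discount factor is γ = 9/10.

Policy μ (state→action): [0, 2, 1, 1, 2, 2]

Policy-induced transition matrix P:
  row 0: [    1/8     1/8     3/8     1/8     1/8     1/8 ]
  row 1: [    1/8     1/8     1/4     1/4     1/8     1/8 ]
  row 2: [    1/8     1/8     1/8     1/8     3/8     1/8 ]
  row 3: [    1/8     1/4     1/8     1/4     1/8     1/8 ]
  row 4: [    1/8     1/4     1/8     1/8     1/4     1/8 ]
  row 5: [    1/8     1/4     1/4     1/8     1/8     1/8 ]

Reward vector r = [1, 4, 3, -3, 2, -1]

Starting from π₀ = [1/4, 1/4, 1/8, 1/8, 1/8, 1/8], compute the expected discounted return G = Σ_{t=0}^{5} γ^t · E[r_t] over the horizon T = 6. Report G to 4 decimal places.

t=0: π = [0.2500, 0.2500, 0.1250, 0.1250, 0.1250, 0.1250], E[r] = 1.3750, γ^t·E[r] = 1.375000, running G = 1.375000
t=1: π = [0.1250, 0.1719, 0.2344, 0.1719, 0.1719, 0.1250], E[r] = 1.2188, γ^t·E[r] = 1.096875, running G = 2.471875
t=2: π = [0.1250, 0.1836, 0.1934, 0.1680, 0.2051, 0.1250], E[r] = 1.2207, γ^t·E[r] = 0.988770, running G = 3.460645
t=3: π = [0.1250, 0.1873, 0.1948, 0.1689, 0.1990, 0.1250], E[r] = 1.2246, γ^t·E[r] = 0.892740, running G = 4.353385
t=4: π = [0.1250, 0.1866, 0.1953, 0.1695, 0.1986, 0.1250], E[r] = 1.2209, γ^t·E[r] = 0.801023, running G = 5.154408
t=5: π = [0.1250, 0.1866, 0.1952, 0.1695, 0.1986, 0.1250], E[r] = 1.2209, γ^t·E[r] = 0.720923, running G = 5.875332

G = 5.8753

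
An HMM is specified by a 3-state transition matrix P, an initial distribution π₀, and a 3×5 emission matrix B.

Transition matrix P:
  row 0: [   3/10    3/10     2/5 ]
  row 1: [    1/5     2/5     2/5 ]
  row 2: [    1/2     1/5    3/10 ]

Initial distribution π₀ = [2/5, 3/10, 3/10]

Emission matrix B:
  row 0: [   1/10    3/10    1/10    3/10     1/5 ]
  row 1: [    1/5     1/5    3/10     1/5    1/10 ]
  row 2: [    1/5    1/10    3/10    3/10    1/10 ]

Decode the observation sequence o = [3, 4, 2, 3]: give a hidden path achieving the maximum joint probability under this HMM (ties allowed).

t=0: δ = [1.200e-01, 6.000e-02, 9.000e-02]  (obs o_0=3)
t=1: δ = [9.000e-03, 3.600e-03, 4.800e-03]  ψ = [2, 0, 0]  (obs o_1=4)
t=2: δ = [2.700e-04, 8.100e-04, 1.080e-03]  ψ = [0, 0, 0]  (obs o_2=2)
t=3: δ = [1.620e-04, 6.480e-05, 9.720e-05]  ψ = [2, 1, 1]  (obs o_3=3)
backtrack: best end state = 0; path = [2, 0, 2, 0]

path = [2, 0, 2, 0]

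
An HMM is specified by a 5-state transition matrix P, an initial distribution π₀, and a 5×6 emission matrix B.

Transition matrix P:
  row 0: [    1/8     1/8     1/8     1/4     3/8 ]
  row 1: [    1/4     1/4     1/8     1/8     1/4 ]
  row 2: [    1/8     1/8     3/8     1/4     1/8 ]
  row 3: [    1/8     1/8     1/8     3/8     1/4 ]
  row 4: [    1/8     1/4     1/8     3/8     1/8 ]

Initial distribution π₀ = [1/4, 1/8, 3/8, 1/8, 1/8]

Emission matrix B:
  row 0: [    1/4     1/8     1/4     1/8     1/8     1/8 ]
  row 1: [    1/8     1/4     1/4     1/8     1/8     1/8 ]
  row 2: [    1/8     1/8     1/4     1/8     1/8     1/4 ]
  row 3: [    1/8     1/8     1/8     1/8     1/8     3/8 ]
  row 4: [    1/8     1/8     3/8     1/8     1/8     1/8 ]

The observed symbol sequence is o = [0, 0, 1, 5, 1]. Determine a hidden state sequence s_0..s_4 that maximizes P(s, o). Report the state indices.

t=0: δ = [6.250e-02, 1.562e-02, 4.688e-02, 1.562e-02, 1.562e-02]  (obs o_0=0)
t=1: δ = [1.953e-03, 9.766e-04, 2.197e-03, 1.953e-03, 2.930e-03]  ψ = [0, 0, 2, 0, 0]  (obs o_1=0)
t=2: δ = [4.578e-05, 1.831e-04, 1.030e-04, 1.373e-04, 9.155e-05]  ψ = [4, 4, 2, 4, 0]  (obs o_2=1)
t=3: δ = [5.722e-06, 5.722e-06, 9.656e-06, 1.931e-05, 5.722e-06]  ψ = [1, 1, 2, 3, 1]  (obs o_3=5)
t=4: δ = [3.017e-07, 6.035e-07, 4.526e-07, 9.052e-07, 6.035e-07]  ψ = [3, 3, 2, 3, 3]  (obs o_4=1)
backtrack: best end state = 3; path = [0, 4, 3, 3, 3]

path = [0, 4, 3, 3, 3]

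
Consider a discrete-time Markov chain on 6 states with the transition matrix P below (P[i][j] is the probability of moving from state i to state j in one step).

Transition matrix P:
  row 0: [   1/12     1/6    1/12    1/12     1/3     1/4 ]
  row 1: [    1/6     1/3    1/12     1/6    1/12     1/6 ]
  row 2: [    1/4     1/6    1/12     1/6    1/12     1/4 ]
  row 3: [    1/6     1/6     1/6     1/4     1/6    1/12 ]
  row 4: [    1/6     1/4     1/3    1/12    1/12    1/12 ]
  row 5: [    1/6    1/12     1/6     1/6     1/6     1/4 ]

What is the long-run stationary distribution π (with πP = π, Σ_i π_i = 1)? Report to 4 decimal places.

π = [0.1653, 0.1970, 0.1495, 0.1529, 0.1526, 0.1827]

Balance equations π_j = Σ_i π_i·P[i][j]:
  π_0 = 1/12·π_0 + 1/6·π_1 + 1/4·π_2 + 1/6·π_3 + 1/6·π_4 + 1/6·π_5
  π_1 = 1/6·π_0 + 1/3·π_1 + 1/6·π_2 + 1/6·π_3 + 1/4·π_4 + 1/12·π_5
  π_2 = 1/12·π_0 + 1/12·π_1 + 1/12·π_2 + 1/6·π_3 + 1/3·π_4 + 1/6·π_5
  π_3 = 1/12·π_0 + 1/6·π_1 + 1/6·π_2 + 1/4·π_3 + 1/12·π_4 + 1/6·π_5
  π_4 = 1/3·π_0 + 1/12·π_1 + 1/12·π_2 + 1/6·π_3 + 1/12·π_4 + 1/6·π_5
  normalize: π_0 + π_1 + π_2 + π_3 + π_4 + π_5 = 1
Solving the linear system gives exactly π = [4163/25178, 2480/12589, 3763/25178, 1925/12589, 3843/25178, 4599/25178].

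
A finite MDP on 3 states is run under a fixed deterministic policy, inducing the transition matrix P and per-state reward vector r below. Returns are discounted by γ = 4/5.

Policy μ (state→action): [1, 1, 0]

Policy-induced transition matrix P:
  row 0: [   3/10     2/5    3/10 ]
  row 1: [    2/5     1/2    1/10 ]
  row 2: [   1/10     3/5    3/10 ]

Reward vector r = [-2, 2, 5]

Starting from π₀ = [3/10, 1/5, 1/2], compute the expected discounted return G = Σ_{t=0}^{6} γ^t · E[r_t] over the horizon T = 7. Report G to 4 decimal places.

t=0: π = [0.3000, 0.2000, 0.5000], E[r] = 2.3000, γ^t·E[r] = 2.300000, running G = 2.300000
t=1: π = [0.2200, 0.5200, 0.2600], E[r] = 1.9000, γ^t·E[r] = 1.520000, running G = 3.820000
t=2: π = [0.3000, 0.5040, 0.1960], E[r] = 1.3880, γ^t·E[r] = 0.888320, running G = 4.708320
t=3: π = [0.3112, 0.4896, 0.1992], E[r] = 1.3528, γ^t·E[r] = 0.692634, running G = 5.400954
t=4: π = [0.3091, 0.4888, 0.2021], E[r] = 1.3698, γ^t·E[r] = 0.561054, running G = 5.962007
t=5: π = [0.3085, 0.4893, 0.2022], E[r] = 1.3729, γ^t·E[r] = 0.449860, running G = 6.411867
t=6: π = [0.3085, 0.4894, 0.2021], E[r] = 1.3725, γ^t·E[r] = 0.359792, running G = 6.771659

G = 6.7717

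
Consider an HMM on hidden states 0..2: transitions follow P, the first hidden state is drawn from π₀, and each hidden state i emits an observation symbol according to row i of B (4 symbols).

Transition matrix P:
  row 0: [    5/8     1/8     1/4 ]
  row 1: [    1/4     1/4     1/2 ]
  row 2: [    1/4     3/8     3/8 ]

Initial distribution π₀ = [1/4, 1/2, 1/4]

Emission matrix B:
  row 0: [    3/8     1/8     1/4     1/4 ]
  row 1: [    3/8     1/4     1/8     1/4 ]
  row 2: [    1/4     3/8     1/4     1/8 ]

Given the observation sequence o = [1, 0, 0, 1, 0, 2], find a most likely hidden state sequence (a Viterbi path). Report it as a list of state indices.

path = [1, 0, 0, 0, 0, 0]

t=0: δ = [3.125e-02, 1.250e-01, 9.375e-02]  (obs o_0=1)
t=1: δ = [1.172e-02, 1.318e-02, 1.562e-02]  ψ = [1, 2, 1]  (obs o_1=0)
t=2: δ = [2.747e-03, 2.197e-03, 1.648e-03]  ψ = [0, 2, 1]  (obs o_2=0)
t=3: δ = [2.146e-04, 1.545e-04, 4.120e-04]  ψ = [0, 2, 1]  (obs o_3=1)
t=4: δ = [5.029e-05, 5.794e-05, 3.862e-05]  ψ = [0, 2, 2]  (obs o_4=0)
t=5: δ = [7.858e-06, 1.810e-06, 7.242e-06]  ψ = [0, 1, 1]  (obs o_5=2)
backtrack: best end state = 0; path = [1, 0, 0, 0, 0, 0]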